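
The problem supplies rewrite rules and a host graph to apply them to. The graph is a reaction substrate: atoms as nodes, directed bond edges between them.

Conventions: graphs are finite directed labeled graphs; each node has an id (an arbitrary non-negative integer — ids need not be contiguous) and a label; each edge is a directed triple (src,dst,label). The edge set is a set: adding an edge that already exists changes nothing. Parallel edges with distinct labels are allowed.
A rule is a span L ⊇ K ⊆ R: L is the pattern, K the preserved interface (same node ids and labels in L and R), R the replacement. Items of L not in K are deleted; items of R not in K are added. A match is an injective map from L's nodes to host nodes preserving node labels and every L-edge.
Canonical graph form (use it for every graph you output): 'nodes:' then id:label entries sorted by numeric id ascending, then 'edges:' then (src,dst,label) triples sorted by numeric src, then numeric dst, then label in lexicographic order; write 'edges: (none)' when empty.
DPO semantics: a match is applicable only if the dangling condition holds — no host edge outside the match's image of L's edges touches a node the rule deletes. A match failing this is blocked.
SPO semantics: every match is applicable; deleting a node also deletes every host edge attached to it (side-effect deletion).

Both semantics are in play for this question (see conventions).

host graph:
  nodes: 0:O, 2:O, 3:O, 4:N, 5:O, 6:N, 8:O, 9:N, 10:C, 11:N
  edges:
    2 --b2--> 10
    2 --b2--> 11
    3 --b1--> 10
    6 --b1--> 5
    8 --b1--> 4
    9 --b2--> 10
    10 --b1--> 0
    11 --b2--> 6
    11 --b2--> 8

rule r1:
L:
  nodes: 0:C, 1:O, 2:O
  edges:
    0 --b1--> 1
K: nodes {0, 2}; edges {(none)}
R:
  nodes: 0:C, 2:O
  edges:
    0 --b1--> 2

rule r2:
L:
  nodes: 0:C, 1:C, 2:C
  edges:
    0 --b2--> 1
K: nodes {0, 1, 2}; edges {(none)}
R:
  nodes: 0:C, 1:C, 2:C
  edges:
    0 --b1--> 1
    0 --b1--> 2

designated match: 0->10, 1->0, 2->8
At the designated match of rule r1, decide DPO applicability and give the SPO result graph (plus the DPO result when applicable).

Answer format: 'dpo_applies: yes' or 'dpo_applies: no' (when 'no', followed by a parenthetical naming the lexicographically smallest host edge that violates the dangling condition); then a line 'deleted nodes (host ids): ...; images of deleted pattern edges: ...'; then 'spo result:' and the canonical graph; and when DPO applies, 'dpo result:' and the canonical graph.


dpo_applies: yes
deleted nodes (host ids): 0; images of deleted pattern edges: (10,0,b1)
spo result:
nodes: 2:O, 3:O, 4:N, 5:O, 6:N, 8:O, 9:N, 10:C, 11:N
edges: (2,10,b2); (2,11,b2); (3,10,b1); (6,5,b1); (8,4,b1); (9,10,b2); (10,8,b1); (11,6,b2); (11,8,b2)
dpo result:
nodes: 2:O, 3:O, 4:N, 5:O, 6:N, 8:O, 9:N, 10:C, 11:N
edges: (2,10,b2); (2,11,b2); (3,10,b1); (6,5,b1); (8,4,b1); (9,10,b2); (10,8,b1); (11,6,b2); (11,8,b2)


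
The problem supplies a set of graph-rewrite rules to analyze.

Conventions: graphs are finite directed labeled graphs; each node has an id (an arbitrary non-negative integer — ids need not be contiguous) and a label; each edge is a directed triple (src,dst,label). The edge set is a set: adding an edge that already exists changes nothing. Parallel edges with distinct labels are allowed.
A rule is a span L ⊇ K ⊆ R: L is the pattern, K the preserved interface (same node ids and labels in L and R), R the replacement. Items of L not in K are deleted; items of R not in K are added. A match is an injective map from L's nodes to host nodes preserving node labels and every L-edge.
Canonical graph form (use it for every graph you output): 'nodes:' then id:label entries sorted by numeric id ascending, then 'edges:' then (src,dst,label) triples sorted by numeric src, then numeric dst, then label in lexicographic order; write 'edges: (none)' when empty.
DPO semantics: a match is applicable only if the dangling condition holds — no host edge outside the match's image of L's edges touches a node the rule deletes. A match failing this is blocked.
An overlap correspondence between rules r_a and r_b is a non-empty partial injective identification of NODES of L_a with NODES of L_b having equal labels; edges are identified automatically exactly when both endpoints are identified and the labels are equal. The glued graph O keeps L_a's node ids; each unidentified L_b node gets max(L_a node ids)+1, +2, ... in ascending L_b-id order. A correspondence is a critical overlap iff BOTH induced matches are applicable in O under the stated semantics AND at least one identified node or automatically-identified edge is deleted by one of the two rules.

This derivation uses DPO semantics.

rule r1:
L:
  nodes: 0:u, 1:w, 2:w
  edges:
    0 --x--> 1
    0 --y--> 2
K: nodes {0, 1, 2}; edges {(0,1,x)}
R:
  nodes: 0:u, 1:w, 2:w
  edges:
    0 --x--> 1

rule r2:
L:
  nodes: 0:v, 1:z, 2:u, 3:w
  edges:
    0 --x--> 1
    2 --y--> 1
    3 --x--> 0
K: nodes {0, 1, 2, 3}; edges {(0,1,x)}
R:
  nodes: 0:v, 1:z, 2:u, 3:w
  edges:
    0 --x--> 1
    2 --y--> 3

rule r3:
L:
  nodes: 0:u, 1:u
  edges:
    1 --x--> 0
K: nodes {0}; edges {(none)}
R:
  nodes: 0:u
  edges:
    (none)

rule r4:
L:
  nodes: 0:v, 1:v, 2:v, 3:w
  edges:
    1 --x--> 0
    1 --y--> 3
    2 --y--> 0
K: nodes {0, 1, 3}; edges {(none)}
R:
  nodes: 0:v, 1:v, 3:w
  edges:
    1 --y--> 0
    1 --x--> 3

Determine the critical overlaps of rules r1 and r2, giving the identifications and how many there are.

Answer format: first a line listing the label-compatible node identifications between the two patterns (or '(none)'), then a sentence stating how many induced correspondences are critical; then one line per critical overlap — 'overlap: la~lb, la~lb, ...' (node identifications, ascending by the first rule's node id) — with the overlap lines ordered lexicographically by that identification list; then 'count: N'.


label-compatible node identifications between L(r1) and L(r2): 0~2, 1~3, 2~3
0 of the induced correspondences are critical overlaps of r1 and r2.
count: 0


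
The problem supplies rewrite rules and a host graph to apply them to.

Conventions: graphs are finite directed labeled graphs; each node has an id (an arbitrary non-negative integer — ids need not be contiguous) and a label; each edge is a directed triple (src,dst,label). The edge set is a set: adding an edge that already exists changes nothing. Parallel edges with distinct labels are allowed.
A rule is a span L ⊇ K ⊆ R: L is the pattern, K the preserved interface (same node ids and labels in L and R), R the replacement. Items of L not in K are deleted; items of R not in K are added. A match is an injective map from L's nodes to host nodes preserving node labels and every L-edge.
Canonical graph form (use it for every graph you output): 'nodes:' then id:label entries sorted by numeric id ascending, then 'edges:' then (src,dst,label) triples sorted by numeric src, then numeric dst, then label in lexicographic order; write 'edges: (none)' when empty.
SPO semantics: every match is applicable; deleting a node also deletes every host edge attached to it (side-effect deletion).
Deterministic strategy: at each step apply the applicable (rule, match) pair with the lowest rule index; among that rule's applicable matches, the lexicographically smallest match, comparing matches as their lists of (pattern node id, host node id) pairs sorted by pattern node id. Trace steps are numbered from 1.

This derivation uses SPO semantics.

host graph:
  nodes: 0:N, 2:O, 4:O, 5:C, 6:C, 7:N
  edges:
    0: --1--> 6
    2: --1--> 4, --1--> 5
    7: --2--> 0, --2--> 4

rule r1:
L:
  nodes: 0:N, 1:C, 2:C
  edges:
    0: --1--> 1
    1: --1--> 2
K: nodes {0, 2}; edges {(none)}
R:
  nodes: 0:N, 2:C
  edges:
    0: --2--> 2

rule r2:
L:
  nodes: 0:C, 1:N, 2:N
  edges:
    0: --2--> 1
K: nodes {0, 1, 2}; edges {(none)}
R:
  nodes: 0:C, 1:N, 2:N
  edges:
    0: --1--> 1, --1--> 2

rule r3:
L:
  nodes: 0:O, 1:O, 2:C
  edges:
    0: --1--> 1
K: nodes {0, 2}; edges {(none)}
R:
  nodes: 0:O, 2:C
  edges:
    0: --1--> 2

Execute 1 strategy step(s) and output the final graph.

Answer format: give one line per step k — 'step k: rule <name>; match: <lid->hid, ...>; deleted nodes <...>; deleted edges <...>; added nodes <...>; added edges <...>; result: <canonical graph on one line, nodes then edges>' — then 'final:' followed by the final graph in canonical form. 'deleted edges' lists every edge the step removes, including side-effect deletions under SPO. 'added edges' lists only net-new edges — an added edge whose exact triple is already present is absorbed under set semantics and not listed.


step 1: rule r3; match: 0->2, 1->4, 2->5; deleted nodes 4; deleted edges (2,4,1); (7,4,2); added nodes (none); added edges (none); result: nodes: 0:N, 2:O, 5:C, 6:C, 7:N edges: (0,6,1); (2,5,1); (7,0,2)
final:
nodes: 0:N, 2:O, 5:C, 6:C, 7:N
edges: (0,6,1); (2,5,1); (7,0,2)


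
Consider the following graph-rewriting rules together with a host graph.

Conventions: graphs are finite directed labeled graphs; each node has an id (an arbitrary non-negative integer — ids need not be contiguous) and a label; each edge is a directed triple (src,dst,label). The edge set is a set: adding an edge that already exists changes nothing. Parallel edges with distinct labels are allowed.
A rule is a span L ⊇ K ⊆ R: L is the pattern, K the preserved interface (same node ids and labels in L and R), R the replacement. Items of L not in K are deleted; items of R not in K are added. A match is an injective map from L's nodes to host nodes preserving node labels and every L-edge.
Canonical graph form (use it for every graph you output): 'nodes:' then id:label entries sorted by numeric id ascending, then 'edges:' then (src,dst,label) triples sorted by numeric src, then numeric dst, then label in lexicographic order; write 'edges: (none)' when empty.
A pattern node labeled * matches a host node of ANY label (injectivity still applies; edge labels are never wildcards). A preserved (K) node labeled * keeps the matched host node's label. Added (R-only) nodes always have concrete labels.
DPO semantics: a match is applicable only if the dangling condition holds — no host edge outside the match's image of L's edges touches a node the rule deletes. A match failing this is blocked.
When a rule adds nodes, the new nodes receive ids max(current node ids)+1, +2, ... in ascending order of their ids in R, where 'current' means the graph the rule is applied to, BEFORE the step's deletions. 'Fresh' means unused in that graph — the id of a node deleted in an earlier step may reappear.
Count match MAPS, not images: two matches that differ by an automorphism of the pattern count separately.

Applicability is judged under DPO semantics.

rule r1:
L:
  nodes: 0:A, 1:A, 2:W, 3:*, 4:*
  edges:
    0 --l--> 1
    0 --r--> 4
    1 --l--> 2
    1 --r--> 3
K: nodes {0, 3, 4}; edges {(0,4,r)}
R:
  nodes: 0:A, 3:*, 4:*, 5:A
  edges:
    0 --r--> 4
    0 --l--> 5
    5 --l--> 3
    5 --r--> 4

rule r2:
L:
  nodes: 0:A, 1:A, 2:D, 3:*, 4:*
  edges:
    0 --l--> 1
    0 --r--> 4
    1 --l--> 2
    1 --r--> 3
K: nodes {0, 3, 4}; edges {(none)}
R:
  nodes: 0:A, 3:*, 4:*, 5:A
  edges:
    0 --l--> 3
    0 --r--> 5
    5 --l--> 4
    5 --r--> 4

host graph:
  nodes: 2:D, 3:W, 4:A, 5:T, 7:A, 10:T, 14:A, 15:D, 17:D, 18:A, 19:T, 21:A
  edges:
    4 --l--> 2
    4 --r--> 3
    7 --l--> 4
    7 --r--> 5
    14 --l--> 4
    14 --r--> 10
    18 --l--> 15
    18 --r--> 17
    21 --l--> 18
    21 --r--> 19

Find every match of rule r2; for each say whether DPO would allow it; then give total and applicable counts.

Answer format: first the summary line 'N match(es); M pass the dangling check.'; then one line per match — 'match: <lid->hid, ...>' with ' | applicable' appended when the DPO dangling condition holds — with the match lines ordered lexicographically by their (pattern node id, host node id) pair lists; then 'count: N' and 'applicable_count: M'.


3 match(es); 1 pass the dangling check.
match: 0->7, 1->4, 2->2, 3->3, 4->5
match: 0->14, 1->4, 2->2, 3->3, 4->10
match: 0->21, 1->18, 2->15, 3->17, 4->19 | applicable
count: 3
applicable_count: 1


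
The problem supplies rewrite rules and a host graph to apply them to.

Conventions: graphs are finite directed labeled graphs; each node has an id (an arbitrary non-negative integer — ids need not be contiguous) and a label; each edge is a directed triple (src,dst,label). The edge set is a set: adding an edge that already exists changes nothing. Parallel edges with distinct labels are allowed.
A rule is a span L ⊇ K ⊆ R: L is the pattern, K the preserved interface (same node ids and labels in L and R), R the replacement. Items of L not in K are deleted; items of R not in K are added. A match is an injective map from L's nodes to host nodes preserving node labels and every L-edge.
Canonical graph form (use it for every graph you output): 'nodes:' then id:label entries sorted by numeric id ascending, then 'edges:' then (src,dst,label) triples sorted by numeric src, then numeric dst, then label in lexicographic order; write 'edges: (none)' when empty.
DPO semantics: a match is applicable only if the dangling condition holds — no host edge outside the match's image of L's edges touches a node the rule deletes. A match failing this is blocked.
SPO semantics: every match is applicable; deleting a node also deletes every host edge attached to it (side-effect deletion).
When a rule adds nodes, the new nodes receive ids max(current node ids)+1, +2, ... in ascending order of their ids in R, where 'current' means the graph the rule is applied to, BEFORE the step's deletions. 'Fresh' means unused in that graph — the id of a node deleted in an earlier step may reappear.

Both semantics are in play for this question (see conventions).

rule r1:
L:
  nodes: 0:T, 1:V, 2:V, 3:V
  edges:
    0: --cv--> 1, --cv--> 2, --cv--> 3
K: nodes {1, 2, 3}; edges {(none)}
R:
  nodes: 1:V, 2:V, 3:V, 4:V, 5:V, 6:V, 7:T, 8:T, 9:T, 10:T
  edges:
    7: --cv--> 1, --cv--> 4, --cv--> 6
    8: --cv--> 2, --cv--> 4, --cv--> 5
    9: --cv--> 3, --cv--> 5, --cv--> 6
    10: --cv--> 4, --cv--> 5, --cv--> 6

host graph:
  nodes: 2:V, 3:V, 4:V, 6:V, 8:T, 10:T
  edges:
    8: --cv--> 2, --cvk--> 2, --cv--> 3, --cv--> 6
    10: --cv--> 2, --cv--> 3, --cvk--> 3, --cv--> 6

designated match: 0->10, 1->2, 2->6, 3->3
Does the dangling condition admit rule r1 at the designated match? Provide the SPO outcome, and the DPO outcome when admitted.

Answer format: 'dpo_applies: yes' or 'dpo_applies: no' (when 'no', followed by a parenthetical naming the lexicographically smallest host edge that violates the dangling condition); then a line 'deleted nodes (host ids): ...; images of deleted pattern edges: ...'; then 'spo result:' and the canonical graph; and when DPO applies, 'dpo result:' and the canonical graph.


dpo_applies: no
(the rule deletes node 10, which keeps host edge (10,3,cvk) outside the match image — the dangling condition fails, DPO blocks; SPO proceeds and side-deletes such edges)
deleted nodes (host ids): 10; images of deleted pattern edges: (10,2,cv); (10,3,cv); (10,6,cv)
spo result:
nodes: 2:V, 3:V, 4:V, 6:V, 8:T, 11:V, 12:V, 13:V, 14:T, 15:T, 16:T, 17:T
edges: (8,2,cv); (8,2,cvk); (8,3,cv); (8,6,cv); (14,2,cv); (14,11,cv); (14,13,cv); (15,6,cv); (15,11,cv); (15,12,cv); (16,3,cv); (16,12,cv); (16,13,cv); (17,11,cv); (17,12,cv); (17,13,cv)


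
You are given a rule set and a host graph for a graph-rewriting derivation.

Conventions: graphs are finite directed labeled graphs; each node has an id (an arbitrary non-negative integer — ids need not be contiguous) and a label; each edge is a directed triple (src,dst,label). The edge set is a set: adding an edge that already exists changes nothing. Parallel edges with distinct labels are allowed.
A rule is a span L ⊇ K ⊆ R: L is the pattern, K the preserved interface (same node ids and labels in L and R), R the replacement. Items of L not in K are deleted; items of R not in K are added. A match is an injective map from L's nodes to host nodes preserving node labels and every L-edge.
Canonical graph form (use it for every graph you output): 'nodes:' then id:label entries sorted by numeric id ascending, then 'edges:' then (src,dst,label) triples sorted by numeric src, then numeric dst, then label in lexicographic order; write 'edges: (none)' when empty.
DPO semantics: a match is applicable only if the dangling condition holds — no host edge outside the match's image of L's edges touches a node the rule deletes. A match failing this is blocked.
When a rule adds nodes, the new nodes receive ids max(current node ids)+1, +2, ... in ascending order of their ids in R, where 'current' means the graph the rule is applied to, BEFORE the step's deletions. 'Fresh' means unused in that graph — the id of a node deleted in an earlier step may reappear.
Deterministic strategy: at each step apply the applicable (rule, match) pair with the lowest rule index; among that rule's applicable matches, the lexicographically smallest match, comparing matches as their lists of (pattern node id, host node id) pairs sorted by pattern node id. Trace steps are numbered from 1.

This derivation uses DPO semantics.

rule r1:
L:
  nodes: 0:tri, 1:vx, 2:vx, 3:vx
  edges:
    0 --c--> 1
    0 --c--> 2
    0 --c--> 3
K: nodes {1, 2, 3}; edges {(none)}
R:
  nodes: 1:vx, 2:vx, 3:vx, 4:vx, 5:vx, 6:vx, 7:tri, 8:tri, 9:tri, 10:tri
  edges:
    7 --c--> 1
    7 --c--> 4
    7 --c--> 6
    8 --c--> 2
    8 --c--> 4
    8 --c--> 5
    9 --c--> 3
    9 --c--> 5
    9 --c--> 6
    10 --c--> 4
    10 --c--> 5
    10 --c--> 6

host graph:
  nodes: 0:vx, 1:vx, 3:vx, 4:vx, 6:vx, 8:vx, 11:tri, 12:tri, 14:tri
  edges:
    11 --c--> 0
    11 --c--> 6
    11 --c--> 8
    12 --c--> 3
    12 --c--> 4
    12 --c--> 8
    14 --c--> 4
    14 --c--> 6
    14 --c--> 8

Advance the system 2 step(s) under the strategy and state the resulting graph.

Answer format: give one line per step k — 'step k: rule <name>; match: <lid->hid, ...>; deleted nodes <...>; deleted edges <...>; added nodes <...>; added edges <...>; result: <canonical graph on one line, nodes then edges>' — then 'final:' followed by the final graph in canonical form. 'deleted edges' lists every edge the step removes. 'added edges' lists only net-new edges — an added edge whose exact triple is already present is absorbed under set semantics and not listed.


step 1: rule r1; match: 0->11, 1->0, 2->6, 3->8; deleted nodes 11; deleted edges (11,0,c); (11,6,c); (11,8,c); added nodes 15, 16, 17, 18, 19, 20, 21; added edges (18,0,c); (18,15,c); (18,17,c); (19,6,c); (19,15,c); (19,16,c); (20,8,c); (20,16,c); (20,17,c); (21,15,c); (21,16,c); (21,17,c); result: nodes: 0:vx, 1:vx, 3:vx, 4:vx, 6:vx, 8:vx, 12:tri, 14:tri, 15:vx, 16:vx, 17:vx, 18:tri, 19:tri, 20:tri, 21:tri edges: (12,3,c); (12,4,c); (12,8,c); (14,4,c); (14,6,c); (14,8,c); (18,0,c); (18,15,c); (18,17,c); (19,6,c); (19,15,c); (19,16,c); (20,8,c); (20,16,c); (20,17,c); (21,15,c); (21,16,c); (21,17,c)
step 2: rule r1; match: 0->12, 1->3, 2->4, 3->8; deleted nodes 12; deleted edges (12,3,c); (12,4,c); (12,8,c); added nodes 22, 23, 24, 25, 26, 27, 28; added edges (25,3,c); (25,22,c); (25,24,c); (26,4,c); (26,22,c); (26,23,c); (27,8,c); (27,23,c); (27,24,c); (28,22,c); (28,23,c); (28,24,c); result: nodes: 0:vx, 1:vx, 3:vx, 4:vx, 6:vx, 8:vx, 14:tri, 15:vx, 16:vx, 17:vx, 18:tri, 19:tri, 20:tri, 21:tri, 22:vx, 23:vx, 24:vx, 25:tri, 26:tri, 27:tri, 28:tri edges: (14,4,c); (14,6,c); (14,8,c); (18,0,c); (18,15,c); (18,17,c); (19,6,c); (19,15,c); (19,16,c); (20,8,c); (20,16,c); (20,17,c); (21,15,c); (21,16,c); (21,17,c); (25,3,c); (25,22,c); (25,24,c); (26,4,c); (26,22,c); (26,23,c); (27,8,c); (27,23,c); (27,24,c); (28,22,c); (28,23,c); (28,24,c)
final:
nodes: 0:vx, 1:vx, 3:vx, 4:vx, 6:vx, 8:vx, 14:tri, 15:vx, 16:vx, 17:vx, 18:tri, 19:tri, 20:tri, 21:tri, 22:vx, 23:vx, 24:vx, 25:tri, 26:tri, 27:tri, 28:tri
edges: (14,4,c); (14,6,c); (14,8,c); (18,0,c); (18,15,c); (18,17,c); (19,6,c); (19,15,c); (19,16,c); (20,8,c); (20,16,c); (20,17,c); (21,15,c); (21,16,c); (21,17,c); (25,3,c); (25,22,c); (25,24,c); (26,4,c); (26,22,c); (26,23,c); (27,8,c); (27,23,c); (27,24,c); (28,22,c); (28,23,c); (28,24,c)


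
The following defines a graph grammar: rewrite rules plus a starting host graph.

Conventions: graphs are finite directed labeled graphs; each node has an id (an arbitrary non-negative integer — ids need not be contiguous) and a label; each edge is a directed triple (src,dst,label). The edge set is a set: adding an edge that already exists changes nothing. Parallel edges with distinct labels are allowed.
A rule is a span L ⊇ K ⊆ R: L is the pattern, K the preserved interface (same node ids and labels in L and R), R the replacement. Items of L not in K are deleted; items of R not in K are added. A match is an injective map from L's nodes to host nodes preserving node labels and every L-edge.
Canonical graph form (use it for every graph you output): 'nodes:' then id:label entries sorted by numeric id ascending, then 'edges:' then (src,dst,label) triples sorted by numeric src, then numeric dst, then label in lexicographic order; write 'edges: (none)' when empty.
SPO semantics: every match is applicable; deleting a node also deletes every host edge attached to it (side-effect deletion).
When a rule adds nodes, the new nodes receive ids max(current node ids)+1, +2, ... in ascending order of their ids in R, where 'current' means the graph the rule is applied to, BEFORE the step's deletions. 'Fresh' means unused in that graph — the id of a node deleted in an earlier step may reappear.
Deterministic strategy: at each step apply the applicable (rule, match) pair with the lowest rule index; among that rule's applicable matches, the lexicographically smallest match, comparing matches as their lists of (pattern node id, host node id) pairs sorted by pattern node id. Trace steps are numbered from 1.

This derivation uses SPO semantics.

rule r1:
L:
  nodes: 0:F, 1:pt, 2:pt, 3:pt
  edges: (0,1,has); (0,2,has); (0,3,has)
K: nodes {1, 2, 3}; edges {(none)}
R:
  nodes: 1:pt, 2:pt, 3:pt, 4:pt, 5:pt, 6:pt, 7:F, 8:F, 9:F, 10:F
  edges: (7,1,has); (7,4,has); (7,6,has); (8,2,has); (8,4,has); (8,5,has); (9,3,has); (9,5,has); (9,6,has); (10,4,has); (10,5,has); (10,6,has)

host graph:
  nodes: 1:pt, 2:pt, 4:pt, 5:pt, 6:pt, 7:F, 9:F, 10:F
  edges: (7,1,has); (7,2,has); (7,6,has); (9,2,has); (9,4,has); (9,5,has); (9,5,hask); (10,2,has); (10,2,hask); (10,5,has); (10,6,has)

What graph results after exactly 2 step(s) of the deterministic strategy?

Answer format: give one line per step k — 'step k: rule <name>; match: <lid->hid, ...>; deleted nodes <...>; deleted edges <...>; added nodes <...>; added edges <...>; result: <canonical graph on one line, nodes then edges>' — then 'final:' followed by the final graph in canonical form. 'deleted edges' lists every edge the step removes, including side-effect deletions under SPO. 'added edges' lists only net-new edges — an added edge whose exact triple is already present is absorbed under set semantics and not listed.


step 1: rule r1; match: 0->7, 1->1, 2->2, 3->6; deleted nodes 7; deleted edges (7,1,has); (7,2,has); (7,6,has); added nodes 11, 12, 13, 14, 15, 16, 17; added edges (14,1,has); (14,11,has); (14,13,has); (15,2,has); (15,11,has); (15,12,has); (16,6,has); (16,12,has); (16,13,has); (17,11,has); (17,12,has); (17,13,has); result: nodes: 1:pt, 2:pt, 4:pt, 5:pt, 6:pt, 9:F, 10:F, 11:pt, 12:pt, 13:pt, 14:F, 15:F, 16:F, 17:F edges: (9,2,has); (9,4,has); (9,5,has); (9,5,hask); (10,2,has); (10,2,hask); (10,5,has); (10,6,has); (14,1,has); (14,11,has); (14,13,has); (15,2,has); (15,11,has); (15,12,has); (16,6,has); (16,12,has); (16,13,has); (17,11,has); (17,12,has); (17,13,has)
step 2: rule r1; match: 0->9, 1->2, 2->4, 3->5; deleted nodes 9; deleted edges (9,2,has); (9,4,has); (9,5,has); (9,5,hask); added nodes 18, 19, 20, 21, 22, 23, 24; added edges (21,2,has); (21,18,has); (21,20,has); (22,4,has); (22,18,has); (22,19,has); (23,5,has); (23,19,has); (23,20,has); (24,18,has); (24,19,has); (24,20,has); result: nodes: 1:pt, 2:pt, 4:pt, 5:pt, 6:pt, 10:F, 11:pt, 12:pt, 13:pt, 14:F, 15:F, 16:F, 17:F, 18:pt, 19:pt, 20:pt, 21:F, 22:F, 23:F, 24:F edges: (10,2,has); (10,2,hask); (10,5,has); (10,6,has); (14,1,has); (14,11,has); (14,13,has); (15,2,has); (15,11,has); (15,12,has); (16,6,has); (16,12,has); (16,13,has); (17,11,has); (17,12,has); (17,13,has); (21,2,has); (21,18,has); (21,20,has); (22,4,has); (22,18,has); (22,19,has); (23,5,has); (23,19,has); (23,20,has); (24,18,has); (24,19,has); (24,20,has)
final:
nodes: 1:pt, 2:pt, 4:pt, 5:pt, 6:pt, 10:F, 11:pt, 12:pt, 13:pt, 14:F, 15:F, 16:F, 17:F, 18:pt, 19:pt, 20:pt, 21:F, 22:F, 23:F, 24:F
edges: (10,2,has); (10,2,hask); (10,5,has); (10,6,has); (14,1,has); (14,11,has); (14,13,has); (15,2,has); (15,11,has); (15,12,has); (16,6,has); (16,12,has); (16,13,has); (17,11,has); (17,12,has); (17,13,has); (21,2,has); (21,18,has); (21,20,has); (22,4,has); (22,18,has); (22,19,has); (23,5,has); (23,19,has); (23,20,has); (24,18,has); (24,19,has); (24,20,has)


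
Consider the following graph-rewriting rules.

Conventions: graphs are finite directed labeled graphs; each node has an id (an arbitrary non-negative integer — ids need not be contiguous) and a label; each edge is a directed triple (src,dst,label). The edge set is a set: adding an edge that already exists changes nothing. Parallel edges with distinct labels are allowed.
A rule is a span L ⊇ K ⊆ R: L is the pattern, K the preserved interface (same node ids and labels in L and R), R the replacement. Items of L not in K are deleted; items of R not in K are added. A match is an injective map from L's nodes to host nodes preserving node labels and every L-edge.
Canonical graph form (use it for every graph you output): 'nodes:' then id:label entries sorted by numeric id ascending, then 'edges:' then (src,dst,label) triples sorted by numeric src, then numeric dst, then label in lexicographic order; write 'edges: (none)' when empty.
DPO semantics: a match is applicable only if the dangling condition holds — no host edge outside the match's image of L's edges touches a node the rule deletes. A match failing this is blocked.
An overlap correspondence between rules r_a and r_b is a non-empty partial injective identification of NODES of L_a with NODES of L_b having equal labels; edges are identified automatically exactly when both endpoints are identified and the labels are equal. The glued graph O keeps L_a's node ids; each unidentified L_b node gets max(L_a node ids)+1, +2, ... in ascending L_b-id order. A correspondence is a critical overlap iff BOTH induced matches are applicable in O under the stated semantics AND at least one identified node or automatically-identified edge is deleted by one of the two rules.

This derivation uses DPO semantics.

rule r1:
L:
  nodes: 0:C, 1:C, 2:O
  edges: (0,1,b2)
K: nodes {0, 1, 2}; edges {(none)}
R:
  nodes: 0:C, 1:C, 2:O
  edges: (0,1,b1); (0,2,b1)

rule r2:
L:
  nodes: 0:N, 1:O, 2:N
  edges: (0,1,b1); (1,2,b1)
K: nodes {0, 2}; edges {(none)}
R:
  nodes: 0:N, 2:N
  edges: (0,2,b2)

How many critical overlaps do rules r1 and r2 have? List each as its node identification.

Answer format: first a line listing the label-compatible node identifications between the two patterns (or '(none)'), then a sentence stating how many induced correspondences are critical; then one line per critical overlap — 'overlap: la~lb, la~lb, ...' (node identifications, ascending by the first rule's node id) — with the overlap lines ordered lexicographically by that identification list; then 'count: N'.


label-compatible node identifications between L(r1) and L(r2): 2~1
1 of the induced correspondences is a critical overlap of r1 and r2.
overlap: 2~1
count: 1


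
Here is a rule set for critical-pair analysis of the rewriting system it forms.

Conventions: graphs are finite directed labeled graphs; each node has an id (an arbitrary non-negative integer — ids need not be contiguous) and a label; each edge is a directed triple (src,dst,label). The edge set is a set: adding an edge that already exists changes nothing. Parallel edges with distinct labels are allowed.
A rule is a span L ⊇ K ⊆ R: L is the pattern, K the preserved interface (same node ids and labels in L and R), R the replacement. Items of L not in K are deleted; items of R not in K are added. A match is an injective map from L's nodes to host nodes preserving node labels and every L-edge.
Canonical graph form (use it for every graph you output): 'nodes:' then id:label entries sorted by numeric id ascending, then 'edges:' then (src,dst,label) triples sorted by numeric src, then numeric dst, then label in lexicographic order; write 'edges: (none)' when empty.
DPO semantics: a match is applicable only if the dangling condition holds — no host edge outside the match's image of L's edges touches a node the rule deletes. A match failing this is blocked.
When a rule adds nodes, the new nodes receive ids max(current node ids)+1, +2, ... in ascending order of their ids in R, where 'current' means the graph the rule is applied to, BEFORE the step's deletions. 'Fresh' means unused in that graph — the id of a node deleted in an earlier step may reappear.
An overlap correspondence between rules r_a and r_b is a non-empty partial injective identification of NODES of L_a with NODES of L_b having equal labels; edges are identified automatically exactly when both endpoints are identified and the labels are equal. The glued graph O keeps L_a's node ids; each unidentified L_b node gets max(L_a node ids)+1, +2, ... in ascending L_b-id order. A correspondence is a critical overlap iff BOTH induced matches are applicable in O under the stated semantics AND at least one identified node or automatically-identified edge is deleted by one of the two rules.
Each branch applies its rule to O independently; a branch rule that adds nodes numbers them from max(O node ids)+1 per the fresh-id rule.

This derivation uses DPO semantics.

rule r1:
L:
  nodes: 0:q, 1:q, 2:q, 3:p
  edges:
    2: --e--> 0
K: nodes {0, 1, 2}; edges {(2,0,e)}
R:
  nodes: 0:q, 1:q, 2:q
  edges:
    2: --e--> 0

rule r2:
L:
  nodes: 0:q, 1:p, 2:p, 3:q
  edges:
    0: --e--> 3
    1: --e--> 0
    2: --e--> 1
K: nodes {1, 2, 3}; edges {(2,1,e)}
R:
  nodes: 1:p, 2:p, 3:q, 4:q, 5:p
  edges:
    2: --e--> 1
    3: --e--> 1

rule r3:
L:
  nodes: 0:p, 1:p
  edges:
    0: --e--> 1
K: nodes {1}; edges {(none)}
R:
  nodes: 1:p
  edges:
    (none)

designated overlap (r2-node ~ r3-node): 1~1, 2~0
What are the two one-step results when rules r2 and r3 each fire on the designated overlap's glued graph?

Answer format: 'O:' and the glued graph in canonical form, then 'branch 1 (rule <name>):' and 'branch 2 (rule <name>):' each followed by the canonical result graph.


O:
nodes: 0:q, 1:p, 2:p, 3:q
edges: (0,3,e); (1,0,e); (2,1,e)
branch 1 (rule r2):
nodes: 1:p, 2:p, 3:q, 4:q, 5:p
edges: (2,1,e); (3,1,e)
branch 2 (rule r3):
nodes: 0:q, 1:p, 3:q
edges: (0,3,e); (1,0,e)


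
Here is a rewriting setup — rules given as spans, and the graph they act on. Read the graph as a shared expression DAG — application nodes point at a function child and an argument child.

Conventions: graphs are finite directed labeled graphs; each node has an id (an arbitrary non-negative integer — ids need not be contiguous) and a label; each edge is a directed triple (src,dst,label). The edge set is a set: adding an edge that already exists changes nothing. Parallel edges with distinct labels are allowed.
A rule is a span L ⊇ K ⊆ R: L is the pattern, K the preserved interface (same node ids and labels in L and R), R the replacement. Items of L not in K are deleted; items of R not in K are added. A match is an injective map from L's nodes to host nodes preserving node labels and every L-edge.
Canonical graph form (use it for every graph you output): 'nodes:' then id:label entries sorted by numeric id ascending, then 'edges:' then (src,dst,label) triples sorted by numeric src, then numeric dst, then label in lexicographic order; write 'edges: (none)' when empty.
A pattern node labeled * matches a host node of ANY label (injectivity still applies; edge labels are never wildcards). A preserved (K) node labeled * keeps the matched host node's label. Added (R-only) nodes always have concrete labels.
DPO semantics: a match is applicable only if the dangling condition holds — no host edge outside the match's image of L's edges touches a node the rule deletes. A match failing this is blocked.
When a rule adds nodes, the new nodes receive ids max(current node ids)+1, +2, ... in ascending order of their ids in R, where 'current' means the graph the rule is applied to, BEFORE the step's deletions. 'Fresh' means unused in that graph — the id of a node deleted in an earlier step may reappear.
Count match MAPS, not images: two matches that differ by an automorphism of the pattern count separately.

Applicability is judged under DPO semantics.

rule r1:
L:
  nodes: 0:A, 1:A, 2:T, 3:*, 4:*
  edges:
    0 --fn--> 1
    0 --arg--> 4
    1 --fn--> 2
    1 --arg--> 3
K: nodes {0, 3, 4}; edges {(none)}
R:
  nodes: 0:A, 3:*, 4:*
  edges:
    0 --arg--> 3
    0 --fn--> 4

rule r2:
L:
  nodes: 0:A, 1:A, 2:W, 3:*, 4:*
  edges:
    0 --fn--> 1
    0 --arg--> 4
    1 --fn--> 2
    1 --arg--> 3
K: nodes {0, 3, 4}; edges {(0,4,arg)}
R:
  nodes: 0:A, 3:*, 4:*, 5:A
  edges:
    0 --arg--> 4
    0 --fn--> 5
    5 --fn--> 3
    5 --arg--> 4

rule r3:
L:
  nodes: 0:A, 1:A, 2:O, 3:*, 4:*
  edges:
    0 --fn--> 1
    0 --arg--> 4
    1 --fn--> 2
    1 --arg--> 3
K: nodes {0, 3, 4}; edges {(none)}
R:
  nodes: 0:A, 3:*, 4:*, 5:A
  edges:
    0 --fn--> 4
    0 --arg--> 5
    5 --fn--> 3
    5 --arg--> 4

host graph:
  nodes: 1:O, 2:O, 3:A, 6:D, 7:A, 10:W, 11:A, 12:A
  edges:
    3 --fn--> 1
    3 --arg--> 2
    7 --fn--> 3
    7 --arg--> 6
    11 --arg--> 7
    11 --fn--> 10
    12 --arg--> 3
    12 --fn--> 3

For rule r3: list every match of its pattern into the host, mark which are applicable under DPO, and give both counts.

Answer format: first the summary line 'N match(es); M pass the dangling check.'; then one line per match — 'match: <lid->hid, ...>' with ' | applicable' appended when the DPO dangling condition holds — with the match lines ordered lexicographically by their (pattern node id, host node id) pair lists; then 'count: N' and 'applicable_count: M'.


1 match(es); 0 pass the dangling check.
match: 0->7, 1->3, 2->1, 3->2, 4->6
count: 1
applicable_count: 0


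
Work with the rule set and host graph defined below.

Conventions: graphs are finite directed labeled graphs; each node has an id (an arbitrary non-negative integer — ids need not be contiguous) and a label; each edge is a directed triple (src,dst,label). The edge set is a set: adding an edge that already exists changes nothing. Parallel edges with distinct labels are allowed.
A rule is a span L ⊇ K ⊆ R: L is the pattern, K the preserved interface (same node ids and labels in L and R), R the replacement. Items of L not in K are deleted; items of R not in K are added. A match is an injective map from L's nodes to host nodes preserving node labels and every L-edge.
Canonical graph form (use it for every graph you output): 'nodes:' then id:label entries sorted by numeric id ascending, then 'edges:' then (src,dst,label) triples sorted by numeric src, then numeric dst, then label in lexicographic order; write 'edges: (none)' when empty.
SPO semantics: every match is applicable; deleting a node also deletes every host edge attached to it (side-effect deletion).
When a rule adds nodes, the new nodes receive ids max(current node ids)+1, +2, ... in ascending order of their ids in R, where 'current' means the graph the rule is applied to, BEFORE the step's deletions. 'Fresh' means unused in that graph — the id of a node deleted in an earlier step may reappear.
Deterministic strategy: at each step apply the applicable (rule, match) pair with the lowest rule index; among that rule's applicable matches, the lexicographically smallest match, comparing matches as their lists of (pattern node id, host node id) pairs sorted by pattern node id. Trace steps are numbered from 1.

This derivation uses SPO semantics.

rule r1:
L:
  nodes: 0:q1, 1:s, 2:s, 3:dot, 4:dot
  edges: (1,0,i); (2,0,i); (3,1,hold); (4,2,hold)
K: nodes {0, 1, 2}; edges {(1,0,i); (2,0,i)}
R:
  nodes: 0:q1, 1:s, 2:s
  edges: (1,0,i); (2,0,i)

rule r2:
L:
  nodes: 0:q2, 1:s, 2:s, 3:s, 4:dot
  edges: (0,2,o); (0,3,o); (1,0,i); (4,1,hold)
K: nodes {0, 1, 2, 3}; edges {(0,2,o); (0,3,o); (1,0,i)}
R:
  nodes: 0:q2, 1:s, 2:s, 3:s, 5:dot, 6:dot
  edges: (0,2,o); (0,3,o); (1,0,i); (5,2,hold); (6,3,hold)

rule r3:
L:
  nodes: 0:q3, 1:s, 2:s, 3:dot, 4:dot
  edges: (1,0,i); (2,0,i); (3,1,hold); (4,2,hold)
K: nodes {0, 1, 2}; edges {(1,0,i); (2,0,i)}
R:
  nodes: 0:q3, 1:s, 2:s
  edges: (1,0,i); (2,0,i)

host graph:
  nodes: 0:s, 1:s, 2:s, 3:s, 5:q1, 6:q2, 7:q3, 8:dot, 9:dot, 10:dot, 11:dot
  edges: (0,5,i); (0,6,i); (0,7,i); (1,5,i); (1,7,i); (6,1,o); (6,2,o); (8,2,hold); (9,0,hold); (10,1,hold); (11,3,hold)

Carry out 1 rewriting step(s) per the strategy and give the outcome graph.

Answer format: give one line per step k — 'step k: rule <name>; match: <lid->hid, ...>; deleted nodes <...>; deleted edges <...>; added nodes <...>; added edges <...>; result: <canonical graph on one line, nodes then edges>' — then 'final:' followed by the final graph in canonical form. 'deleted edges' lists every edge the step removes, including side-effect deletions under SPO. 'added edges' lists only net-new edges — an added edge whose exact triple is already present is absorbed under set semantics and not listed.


step 1: rule r1; match: 0->5, 1->0, 2->1, 3->9, 4->10; deleted nodes 9, 10; deleted edges (9,0,hold); (10,1,hold); added nodes (none); added edges (none); result: nodes: 0:s, 1:s, 2:s, 3:s, 5:q1, 6:q2, 7:q3, 8:dot, 11:dot edges: (0,5,i); (0,6,i); (0,7,i); (1,5,i); (1,7,i); (6,1,o); (6,2,o); (8,2,hold); (11,3,hold)
final:
nodes: 0:s, 1:s, 2:s, 3:s, 5:q1, 6:q2, 7:q3, 8:dot, 11:dot
edges: (0,5,i); (0,6,i); (0,7,i); (1,5,i); (1,7,i); (6,1,o); (6,2,o); (8,2,hold); (11,3,hold)


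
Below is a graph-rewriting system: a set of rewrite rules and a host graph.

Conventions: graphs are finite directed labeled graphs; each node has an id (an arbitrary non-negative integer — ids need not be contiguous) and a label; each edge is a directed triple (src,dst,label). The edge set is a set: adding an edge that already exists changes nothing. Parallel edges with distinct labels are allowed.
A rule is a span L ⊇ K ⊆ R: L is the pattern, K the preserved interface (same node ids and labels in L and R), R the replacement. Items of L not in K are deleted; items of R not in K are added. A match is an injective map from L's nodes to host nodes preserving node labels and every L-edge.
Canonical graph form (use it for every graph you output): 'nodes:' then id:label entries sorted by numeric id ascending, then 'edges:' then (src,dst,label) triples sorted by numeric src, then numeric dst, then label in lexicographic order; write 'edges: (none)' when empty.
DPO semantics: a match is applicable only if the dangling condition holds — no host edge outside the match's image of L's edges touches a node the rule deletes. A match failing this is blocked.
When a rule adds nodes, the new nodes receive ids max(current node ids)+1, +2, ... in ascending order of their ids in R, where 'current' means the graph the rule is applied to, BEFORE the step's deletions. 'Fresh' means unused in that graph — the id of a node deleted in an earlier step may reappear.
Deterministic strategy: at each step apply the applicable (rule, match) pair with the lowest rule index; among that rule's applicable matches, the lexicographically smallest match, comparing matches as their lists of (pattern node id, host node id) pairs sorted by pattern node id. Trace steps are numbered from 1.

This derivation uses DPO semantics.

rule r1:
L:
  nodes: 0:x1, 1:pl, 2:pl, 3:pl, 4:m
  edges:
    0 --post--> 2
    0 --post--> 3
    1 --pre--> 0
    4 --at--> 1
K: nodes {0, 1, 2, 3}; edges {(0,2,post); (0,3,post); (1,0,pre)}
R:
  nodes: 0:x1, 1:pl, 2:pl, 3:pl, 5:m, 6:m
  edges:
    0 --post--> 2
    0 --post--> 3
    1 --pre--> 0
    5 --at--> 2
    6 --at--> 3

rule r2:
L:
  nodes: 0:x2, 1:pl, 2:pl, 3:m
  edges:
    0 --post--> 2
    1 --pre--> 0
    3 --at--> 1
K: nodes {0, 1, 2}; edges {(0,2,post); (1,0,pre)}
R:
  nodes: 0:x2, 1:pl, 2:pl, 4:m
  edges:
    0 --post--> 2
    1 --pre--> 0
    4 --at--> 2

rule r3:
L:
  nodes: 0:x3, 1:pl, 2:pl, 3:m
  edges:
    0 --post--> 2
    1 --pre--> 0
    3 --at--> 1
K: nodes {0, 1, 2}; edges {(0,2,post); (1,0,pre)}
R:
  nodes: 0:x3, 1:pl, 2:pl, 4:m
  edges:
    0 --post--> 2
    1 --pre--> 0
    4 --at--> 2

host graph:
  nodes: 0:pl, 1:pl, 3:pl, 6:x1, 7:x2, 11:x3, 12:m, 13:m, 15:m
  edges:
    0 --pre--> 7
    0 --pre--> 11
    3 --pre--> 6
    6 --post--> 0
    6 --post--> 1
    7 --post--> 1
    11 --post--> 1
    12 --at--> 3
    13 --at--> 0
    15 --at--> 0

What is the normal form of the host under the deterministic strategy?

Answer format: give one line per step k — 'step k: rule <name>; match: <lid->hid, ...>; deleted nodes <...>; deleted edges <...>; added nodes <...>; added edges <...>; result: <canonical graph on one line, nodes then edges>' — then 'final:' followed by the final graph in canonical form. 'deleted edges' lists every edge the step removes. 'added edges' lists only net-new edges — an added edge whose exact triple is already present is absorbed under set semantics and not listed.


step 1: rule r1; match: 0->6, 1->3, 2->0, 3->1, 4->12; deleted nodes 12; deleted edges (12,3,at); added nodes 16, 17; added edges (16,0,at); (17,1,at); result: nodes: 0:pl, 1:pl, 3:pl, 6:x1, 7:x2, 11:x3, 13:m, 15:m, 16:m, 17:m edges: (0,7,pre); (0,11,pre); (3,6,pre); (6,0,post); (6,1,post); (7,1,post); (11,1,post); (13,0,at); (15,0,at); (16,0,at); (17,1,at)
step 2: rule r2; match: 0->7, 1->0, 2->1, 3->13; deleted nodes 13; deleted edges (13,0,at); added nodes 18; added edges (18,1,at); result: nodes: 0:pl, 1:pl, 3:pl, 6:x1, 7:x2, 11:x3, 15:m, 16:m, 17:m, 18:m edges: (0,7,pre); (0,11,pre); (3,6,pre); (6,0,post); (6,1,post); (7,1,post); (11,1,post); (15,0,at); (16,0,at); (17,1,at); (18,1,at)
step 3: rule r2; match: 0->7, 1->0, 2->1, 3->15; deleted nodes 15; deleted edges (15,0,at); added nodes 19; added edges (19,1,at); result: nodes: 0:pl, 1:pl, 3:pl, 6:x1, 7:x2, 11:x3, 16:m, 17:m, 18:m, 19:m edges: (0,7,pre); (0,11,pre); (3,6,pre); (6,0,post); (6,1,post); (7,1,post); (11,1,post); (16,0,at); (17,1,at); (18,1,at); (19,1,at)
step 4: rule r2; match: 0->7, 1->0, 2->1, 3->16; deleted nodes 16; deleted edges (16,0,at); added nodes 20; added edges (20,1,at); result: nodes: 0:pl, 1:pl, 3:pl, 6:x1, 7:x2, 11:x3, 17:m, 18:m, 19:m, 20:m edges: (0,7,pre); (0,11,pre); (3,6,pre); (6,0,post); (6,1,post); (7,1,post); (11,1,post); (17,1,at); (18,1,at); (19,1,at); (20,1,at)
final:
nodes: 0:pl, 1:pl, 3:pl, 6:x1, 7:x2, 11:x3, 17:m, 18:m, 19:m, 20:m
edges: (0,7,pre); (0,11,pre); (3,6,pre); (6,0,post); (6,1,post); (7,1,post); (11,1,post); (17,1,at); (18,1,at); (19,1,at); (20,1,at)
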